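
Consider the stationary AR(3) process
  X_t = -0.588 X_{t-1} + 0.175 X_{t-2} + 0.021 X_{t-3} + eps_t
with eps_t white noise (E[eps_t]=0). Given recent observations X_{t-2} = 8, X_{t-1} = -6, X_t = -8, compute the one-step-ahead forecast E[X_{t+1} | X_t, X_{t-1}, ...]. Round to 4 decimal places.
E[X_{t+1} \mid \mathcal F_t] = 3.8220

For an AR(p) model X_t = c + sum_i phi_i X_{t-i} + eps_t, the
one-step-ahead conditional mean is
  E[X_{t+1} | X_t, ...] = c + sum_i phi_i X_{t+1-i}.
Substitute known values:
  E[X_{t+1} | ...] = (-0.588) * (-8) + (0.175) * (-6) + (0.021) * (8)
                   = 3.8220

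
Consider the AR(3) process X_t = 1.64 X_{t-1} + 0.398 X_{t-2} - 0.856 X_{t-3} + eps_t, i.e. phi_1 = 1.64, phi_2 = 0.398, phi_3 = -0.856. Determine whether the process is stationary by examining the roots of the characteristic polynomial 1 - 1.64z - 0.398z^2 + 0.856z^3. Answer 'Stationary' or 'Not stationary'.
\text{Not stationary}

The AR(p) characteristic polynomial is P(z) = 1 - 1.64z - 0.398z^2 + 0.856z^3.
Stationarity requires all roots to lie outside the unit circle, i.e. |z| > 1 for every root.
Degree 3: look for a simple real root z0 first, then factor out (1 - z/z0) and solve the remaining quadratic.
Testing z0 = 1.25: P(1.25) = 1 + (-1.64)(1.25) + (-0.398)(1.25)^2 + (0.856)(1.25)^3
  = 1 + (-2.05) + (-0.621875) + (1.671875) = 0.  So z_0 = 1.25 is a root, |z_0| = 1.25.
Divide out the factor (1 - 0.8 z) = (1 - z/z0) (since 1/z0 = 0.8):
  P(z) = (1 - 0.8 z)(1 + (-0.84) z + (-1.07) z^2)
  [check: z-coef -0.84 - (0.8) = -1.64; z^2-coef -1.07 - (0.8)(-0.84) = -0.398; z^3-coef -(0.8)(-1.07) = 0.856.]
Remaining roots from the quadratic factor 1 + (-0.84) z + (-1.07) z^2:
  Set 1 + (-0.84) z + (-1.07) z^2 = 0, i.e. a z^2 + b z + c = 0 with a = -1.07, b = -0.84, c = 1.
  Discriminant D = b^2 - 4ac = (-0.84)^2 - 4*(-1.07)*1 = 0.7056 - (-4.28) = 4.9856.
  D >= 0, so the roots are real: z = (-b +/- sqrt(D)) / (2a) = (0.84 +/- 2.232846) / (-2.14).
    z_1 = (0.84 + 2.232846) / (-2.14) = -1.4359,   |z_1| = 1.4359.
    z_2 = (0.84 - 2.232846) / (-2.14) = 0.6509,   |z_2| = 0.6509.
Moduli of all roots: 1.2500, 1.4359, 0.6509.
All moduli strictly greater than 1? No.
Verdict: Not stationary.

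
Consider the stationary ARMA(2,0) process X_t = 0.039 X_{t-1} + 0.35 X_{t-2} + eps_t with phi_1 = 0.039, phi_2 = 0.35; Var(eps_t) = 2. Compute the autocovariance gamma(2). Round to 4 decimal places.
\gamma(2) = 0.8060

Multiply the model equation by X_{t-k} and take expectations. With theta_0 = psi_0 = 1 and psi_j the MA(infinity) weights, this gives
  gamma(k) - sum_i phi_i gamma(k-i) = c_k,
  c_k = sigma^2 * sum_{j=k..q} theta_j psi_{j-k}   (c_k = 0 for k > q),
using gamma(-m) = gamma(m).
Pure AR (q = 0): c_0 = sigma^2 = 2, c_k = 0 for k >= 1.
Equations for k = 0, 1, 2 (AR order 2, c_2 = 0):
  (E0) gamma(0) = phi_1 gamma(1) + phi_2 gamma(2) + c_0
  (E1) gamma(1) = phi_1 gamma(0) + phi_2 gamma(1) + c_1
  (E2) gamma(2) = phi_1 gamma(1) + phi_2 gamma(0)
From (E1): gamma(1) = A gamma(0) + B with
  A = phi_1 / (1 - phi_2) = 0.039 / 0.65 = 0.06,   B = c_1 / (1 - phi_2) = 0 / 0.65 = 0.
Insert (E2) into (E0): gamma(0) (1 - phi_2^2) = phi_1 (1 + phi_2) gamma(1) + c_0.
  phi_1 (1 + phi_2) = (0.039)(1.35) = 0.05265,   1 - phi_2^2 = 0.8775.
Replace gamma(1) by A gamma(0) + B and collect gamma(0):
  gamma(0) [0.8775 - (0.05265)(0.06)] = c_0 = 2
  gamma(0) * 0.874341 = 2
  gamma(0) = 2 / 0.874341 = 2.287437.
  gamma(1) = A gamma(0) = (0.06)(2.287437) = 0.137246.
  gamma(2) = phi_1 gamma(1) + phi_2 gamma(0) = (0.039)(0.137246) + (0.35)(2.287437) = 0.805956.
Therefore gamma(2) = 0.8060 (to 4 decimal places).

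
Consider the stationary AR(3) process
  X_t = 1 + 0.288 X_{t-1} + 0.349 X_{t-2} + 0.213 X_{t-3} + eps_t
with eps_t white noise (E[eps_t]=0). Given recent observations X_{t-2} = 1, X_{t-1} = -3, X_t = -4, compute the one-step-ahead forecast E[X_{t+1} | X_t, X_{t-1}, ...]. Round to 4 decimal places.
E[X_{t+1} \mid \mathcal F_t] = -0.9860

For an AR(p) model X_t = c + sum_i phi_i X_{t-i} + eps_t, the
one-step-ahead conditional mean is
  E[X_{t+1} | X_t, ...] = c + sum_i phi_i X_{t+1-i}.
Substitute known values:
  E[X_{t+1} | ...] = 1 + (0.288) * (-4) + (0.349) * (-3) + (0.213) * (1)
                   = -0.9860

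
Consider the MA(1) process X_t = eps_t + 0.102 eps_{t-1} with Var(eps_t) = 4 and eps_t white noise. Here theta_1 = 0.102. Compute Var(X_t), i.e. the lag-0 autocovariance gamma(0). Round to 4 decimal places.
\gamma(0) = 4.0416

For an MA(q) process X_t = eps_t + sum_i theta_i eps_{t-i} with
Var(eps_t) = sigma^2, the variance is
  gamma(0) = sigma^2 * (1 + sum_i theta_i^2).
  sum_i theta_i^2 = (0.102)^2 = 0.010404.
  gamma(0) = 4 * (1 + 0.010404) = 4 * 1.010404 = 4.041616, which rounds to 4.0416.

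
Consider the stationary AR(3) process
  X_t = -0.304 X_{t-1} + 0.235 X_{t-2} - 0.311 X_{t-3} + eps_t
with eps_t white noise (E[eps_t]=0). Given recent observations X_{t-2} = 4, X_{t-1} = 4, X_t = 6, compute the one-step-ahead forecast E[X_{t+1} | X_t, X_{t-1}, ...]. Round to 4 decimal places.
E[X_{t+1} \mid \mathcal F_t] = -2.1280

For an AR(p) model X_t = c + sum_i phi_i X_{t-i} + eps_t, the
one-step-ahead conditional mean is
  E[X_{t+1} | X_t, ...] = c + sum_i phi_i X_{t+1-i}.
Substitute known values:
  E[X_{t+1} | ...] = (-0.304) * (6) + (0.235) * (4) + (-0.311) * (4)
                   = -2.1280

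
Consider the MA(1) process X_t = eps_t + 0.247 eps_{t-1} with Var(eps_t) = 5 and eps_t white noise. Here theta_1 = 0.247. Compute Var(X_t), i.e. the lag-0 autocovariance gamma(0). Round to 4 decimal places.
\gamma(0) = 5.3050

For an MA(q) process X_t = eps_t + sum_i theta_i eps_{t-i} with
Var(eps_t) = sigma^2, the variance is
  gamma(0) = sigma^2 * (1 + sum_i theta_i^2).
  sum_i theta_i^2 = (0.247)^2 = 0.061009.
  gamma(0) = 5 * (1 + 0.061009) = 5 * 1.061009 = 5.305045, which rounds to 5.3050.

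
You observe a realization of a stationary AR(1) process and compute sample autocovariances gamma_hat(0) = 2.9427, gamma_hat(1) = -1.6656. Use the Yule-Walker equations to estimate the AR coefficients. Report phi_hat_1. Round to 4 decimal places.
\hat\phi_{1} = -0.5660

The Yule-Walker equations for an AR(p) process read, in matrix form,
  Gamma_p phi = r_p,   with   (Gamma_p)_{ij} = gamma(|i - j|),
                       (r_p)_i = gamma(i),   i,j = 1..p.
Substitute the sample gammas (Toeplitz matrix and right-hand side of size 1):
  Gamma_p = [[2.9427]]
  r_p     = [-1.6656]
With p = 1 this is the single equation gamma(0) phi_1 = gamma(1):
  phi_hat_1 = gamma(1) / gamma(0) = -1.6656 / 2.9427 = -0.5660.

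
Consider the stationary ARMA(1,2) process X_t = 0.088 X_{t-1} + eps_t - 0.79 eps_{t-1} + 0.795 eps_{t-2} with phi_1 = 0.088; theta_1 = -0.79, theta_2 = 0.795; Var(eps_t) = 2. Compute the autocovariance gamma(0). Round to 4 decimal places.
\gamma(0) = 4.0692

Multiply the model equation by X_{t-k} and take expectations. With theta_0 = psi_0 = 1 and psi_j the MA(infinity) weights, this gives
  gamma(k) - sum_i phi_i gamma(k-i) = c_k,
  c_k = sigma^2 * sum_{j=k..q} theta_j psi_{j-k}   (c_k = 0 for k > q),
using gamma(-m) = gamma(m).
psi-weights needed (psi_j = theta_j + sum_i phi_i psi_{j-i}):
  psi_1 = theta_1 + phi_1 = -0.79 + (0.088) = -0.702
  psi_2 = theta_2 + phi_1 psi_1 = 0.795 + (0.088)(-0.702) = 0.733224
Right-hand sides:
  c_0 = sigma^2 (1 + theta_1 psi_1 + theta_2 psi_2) = 2 * (1 + (-0.79)(-0.702) + (0.795)(0.733224)) = 2 * 2.137493 = 4.274986
  c_1 = sigma^2 (theta_1 + theta_2 psi_1) = 2 * (-0.79 + (0.795)(-0.702)) = -2.69618
  c_2 = sigma^2 theta_2 = 2 * (0.795) = 1.59
Equations for k = 0 and k = 1 (AR order 1):
  gamma(0) = phi_1 gamma(1) + c_0
  gamma(1) = phi_1 gamma(0) + c_1
Substituting the second into the first: gamma(0) (1 - phi_1^2) = c_0 + phi_1 c_1, so
  gamma(0) = (c_0 + phi_1 c_1) / (1 - phi_1^2) = (4.274986 + (0.088)(-2.69618)) / (1 - (0.088)^2) = 4.037722 / 0.992256 = 4.069234.
Therefore gamma(0) = 4.0692 (to 4 decimal places).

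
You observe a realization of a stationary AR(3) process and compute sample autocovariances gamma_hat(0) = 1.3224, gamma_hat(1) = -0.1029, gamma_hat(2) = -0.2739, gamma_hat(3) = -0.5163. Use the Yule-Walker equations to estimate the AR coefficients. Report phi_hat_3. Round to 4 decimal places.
\hat\phi_{3} = -0.4500

The Yule-Walker equations for an AR(p) process read, in matrix form,
  Gamma_p phi = r_p,   with   (Gamma_p)_{ij} = gamma(|i - j|),
                       (r_p)_i = gamma(i),   i,j = 1..p.
Substitute the sample gammas (Toeplitz matrix and right-hand side of size 3):
  Gamma_p = [[1.3224, -0.1029, -0.2739], [-0.1029, 1.3224, -0.1029], [-0.2739, -0.1029, 1.3224]]
  r_p     = [-0.1029, -0.2739, -0.5163]
Written out (R1..R3):
  (R1) 1.3224 phi_1 - 0.1029 phi_2 - 0.2739 phi_3 = -0.1029
  (R2) -0.1029 phi_1 + 1.3224 phi_2 - 0.1029 phi_3 = -0.2739
  (R3) -0.2739 phi_1 - 0.1029 phi_2 + 1.3224 phi_3 = -0.5163
Gaussian elimination:
  R2 <- R2 - (-0.1029/1.3224) R1 = R2 - (-0.077813) R1:  1.314393 phi_2 - 0.124213 phi_3 = -0.281907
  R3 <- R3 - (-0.2739/1.3224) R1 = R3 - (-0.207123) R1:  -0.124213 phi_2 + 1.265669 phi_3 = -0.537613
  R3 <- R3 - (-0.124213/1.314393) R2 = R3 - (-0.094502) R2:  1.25393 phi_3 = -0.564254
Back-substitution:
  phi_hat_3 = -0.564254 / 1.25393 = -0.449988
  phi_hat_2 = (-0.281907 - (-0.124213)(-0.449988)) / 1.314393 = -0.257002
  phi_hat_1 = (-0.1029 - (-0.1029)(-0.257002) - (-0.2739)(-0.449988)) / 1.3224 = -0.191014
So phi_hat = [-0.1910, -0.2570, -0.4500].
Therefore phi_hat_3 = -0.4500.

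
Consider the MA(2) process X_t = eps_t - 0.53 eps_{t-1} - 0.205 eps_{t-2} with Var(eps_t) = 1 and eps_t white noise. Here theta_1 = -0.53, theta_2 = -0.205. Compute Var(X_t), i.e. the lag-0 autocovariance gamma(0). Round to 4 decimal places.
\gamma(0) = 1.3229

For an MA(q) process X_t = eps_t + sum_i theta_i eps_{t-i} with
Var(eps_t) = sigma^2, the variance is
  gamma(0) = sigma^2 * (1 + sum_i theta_i^2).
  sum_i theta_i^2 = (-0.53)^2 + (-0.205)^2 = 0.2809 + 0.042025 = 0.322925.
  gamma(0) = 1 * (1 + 0.322925) = 1 * 1.322925 = 1.322925, which rounds to 1.3229.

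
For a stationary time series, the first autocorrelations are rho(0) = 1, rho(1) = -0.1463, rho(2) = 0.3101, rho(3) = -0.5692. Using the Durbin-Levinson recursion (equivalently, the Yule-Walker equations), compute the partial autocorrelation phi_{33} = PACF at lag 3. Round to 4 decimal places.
\phi_{33} = -0.5530

The PACF at lag k is phi_{kk}, the last component of the solution
to the Yule-Walker system G_k phi = r_k where
  (G_k)_{ij} = rho(|i - j|), (r_k)_i = rho(i), i,j = 1..k.
Equivalently, Durbin-Levinson gives phi_{kk} iteratively:
  phi_{11} = rho(1)
  phi_{kk} = [rho(k) - sum_{j=1..k-1} phi_{k-1,j} rho(k-j)]
            / [1 - sum_{j=1..k-1} phi_{k-1,j} rho(j)],
  phi_{k,j} = phi_{k-1,j} - phi_{kk} phi_{k-1,k-j},  j = 1..k-1.
Step k = 1:
  phi_11 = rho(1) = -0.1463.
Step k = 2:
  phi_22 = [rho(2) - phi_11 rho(1)] / [1 - phi_11 rho(1)] = [0.3101 - (-0.1463)(-0.1463)] / [1 - (-0.1463)(-0.1463)]
         = 0.28869631 / 0.97859631 = 0.295011.
  Update: phi_21 = phi_11 - phi_22 phi_11 = -0.1463 - (0.295011)(-0.1463) = -0.10314.
Step k = 3:
  phi_33 = [rho(3) - phi_21 rho(2) - phi_22 rho(1)] / [1 - phi_21 rho(1) - phi_22 rho(2)]
    numerator   = -0.5692 - (-0.10314)(0.3101) - (0.295011)(-0.1463) = -0.49405625
    denominator = 1 - (-0.10314)(-0.1463) - (0.295011)(0.3101) = 0.89342783
  phi_33 = -0.49405625 / 0.89342783 = -0.553.
Therefore phi_{33} = -0.5530.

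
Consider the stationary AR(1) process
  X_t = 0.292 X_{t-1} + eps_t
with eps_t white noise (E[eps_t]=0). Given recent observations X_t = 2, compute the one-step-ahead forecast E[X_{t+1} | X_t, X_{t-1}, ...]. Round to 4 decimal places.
E[X_{t+1} \mid \mathcal F_t] = 0.5840

For an AR(p) model X_t = c + sum_i phi_i X_{t-i} + eps_t, the
one-step-ahead conditional mean is
  E[X_{t+1} | X_t, ...] = c + sum_i phi_i X_{t+1-i}.
Substitute known values:
  E[X_{t+1} | ...] = (0.292) * (2)
                   = 0.5840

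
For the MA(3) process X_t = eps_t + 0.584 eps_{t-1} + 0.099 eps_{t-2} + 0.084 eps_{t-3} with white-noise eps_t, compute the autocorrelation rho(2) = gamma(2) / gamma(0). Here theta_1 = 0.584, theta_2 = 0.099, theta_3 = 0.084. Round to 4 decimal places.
\rho(2) = 0.1090

For an MA(q) process with theta_0 = 1, the autocovariance is
  gamma(k) = sigma^2 * sum_{i=0..q-k} theta_i * theta_{i+k},
and rho(k) = gamma(k) / gamma(0). Sigma^2 cancels.
  numerator   = (1)*(0.099) + (0.584)*(0.084) = 0.148056.
  denominator = (1)^2 + (0.584)^2 + (0.099)^2 + (0.084)^2 = 1.357913.
  rho(2) = 0.148056 / 1.357913 = 0.1090.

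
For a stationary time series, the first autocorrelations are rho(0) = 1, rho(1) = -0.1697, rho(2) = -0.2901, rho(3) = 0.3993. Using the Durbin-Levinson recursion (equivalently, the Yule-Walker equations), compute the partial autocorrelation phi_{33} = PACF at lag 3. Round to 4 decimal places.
\phi_{33} = 0.3210

The PACF at lag k is phi_{kk}, the last component of the solution
to the Yule-Walker system G_k phi = r_k where
  (G_k)_{ij} = rho(|i - j|), (r_k)_i = rho(i), i,j = 1..k.
Equivalently, Durbin-Levinson gives phi_{kk} iteratively:
  phi_{11} = rho(1)
  phi_{kk} = [rho(k) - sum_{j=1..k-1} phi_{k-1,j} rho(k-j)]
            / [1 - sum_{j=1..k-1} phi_{k-1,j} rho(j)],
  phi_{k,j} = phi_{k-1,j} - phi_{kk} phi_{k-1,k-j},  j = 1..k-1.
Step k = 1:
  phi_11 = rho(1) = -0.1697.
Step k = 2:
  phi_22 = [rho(2) - phi_11 rho(1)] / [1 - phi_11 rho(1)] = [-0.2901 - (-0.1697)(-0.1697)] / [1 - (-0.1697)(-0.1697)]
         = -0.31889809 / 0.97120191 = -0.328354.
  Update: phi_21 = phi_11 - phi_22 phi_11 = -0.1697 - (-0.328354)(-0.1697) = -0.225422.
Step k = 3:
  phi_33 = [rho(3) - phi_21 rho(2) - phi_22 rho(1)] / [1 - phi_21 rho(1) - phi_22 rho(2)]
    numerator   = 0.3993 - (-0.225422)(-0.2901) - (-0.328354)(-0.1697) = 0.27818349
    denominator = 1 - (-0.225422)(-0.1697) - (-0.328354)(-0.2901) = 0.86649043
  phi_33 = 0.27818349 / 0.86649043 = 0.321.
Therefore phi_{33} = 0.3210.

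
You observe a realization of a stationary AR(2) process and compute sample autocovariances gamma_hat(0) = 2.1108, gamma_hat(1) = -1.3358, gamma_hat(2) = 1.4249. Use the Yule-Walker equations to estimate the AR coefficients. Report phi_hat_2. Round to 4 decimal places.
\hat\phi_{2} = 0.4580

The Yule-Walker equations for an AR(p) process read, in matrix form,
  Gamma_p phi = r_p,   with   (Gamma_p)_{ij} = gamma(|i - j|),
                       (r_p)_i = gamma(i),   i,j = 1..p.
Substitute the sample gammas (Toeplitz matrix and right-hand side of size 2):
  Gamma_p = [[2.1108, -1.3358], [-1.3358, 2.1108]]
  r_p     = [-1.3358, 1.4249]
Written out:
  2.1108 phi_1 - 1.3358 phi_2 = -1.3358
  -1.3358 phi_1 + 2.1108 phi_2 = 1.4249
Solve by Cramer's rule:
  det = gamma(0)^2 - gamma(1)^2 = (2.1108)^2 - (-1.3358)^2 = 4.45547664 - 1.78436164 = 2.671115
  phi_hat_1 = [gamma(1) gamma(0) - gamma(1) gamma(2)] / det = [(-1.3358)(2.1108) - (-1.3358)(1.4249)] / 2.671115 = -0.91622522 / 2.671115 = -0.343
  phi_hat_2 = [gamma(0) gamma(2) - gamma(1)^2] / det = [(2.1108)(1.4249) - (-1.3358)^2] / 2.671115 = 1.22331728 / 2.671115 = 0.458
So phi_hat = [-0.3430, 0.4580].
Therefore phi_hat_2 = 0.4580.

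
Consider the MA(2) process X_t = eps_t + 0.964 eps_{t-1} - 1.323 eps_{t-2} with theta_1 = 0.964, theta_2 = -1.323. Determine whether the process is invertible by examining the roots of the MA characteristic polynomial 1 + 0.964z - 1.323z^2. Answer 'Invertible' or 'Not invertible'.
\text{Not invertible}

The MA(q) characteristic polynomial is P(z) = 1 + 0.964z - 1.323z^2.
Invertibility requires all roots to lie outside the unit circle, i.e. |z| > 1 for every root.
Set 1 + (0.964) z + (-1.323) z^2 = 0, i.e. a z^2 + b z + c = 0 with a = -1.323, b = 0.964, c = 1.
Discriminant D = b^2 - 4ac = (0.964)^2 - 4*(-1.323)*1 = 0.929296 - (-5.292) = 6.221296.
D >= 0, so the roots are real: z = (-b +/- sqrt(D)) / (2a) = (-0.964 +/- 2.494253) / (-2.646).
  z_1 = (-0.964 + 2.494253) / (-2.646) = -0.5783,   |z_1| = 0.5783.
  z_2 = (-0.964 - 2.494253) / (-2.646) = 1.307,   |z_2| = 1.307.
Moduli of all roots: 0.5783, 1.3070.
All moduli strictly greater than 1? No.
Verdict: Not invertible.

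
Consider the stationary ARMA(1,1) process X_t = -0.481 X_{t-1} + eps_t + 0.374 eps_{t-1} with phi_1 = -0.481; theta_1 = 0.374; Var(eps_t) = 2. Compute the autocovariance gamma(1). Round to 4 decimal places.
\gamma(1) = -0.2283

Multiply the model equation by X_{t-k} and take expectations. With theta_0 = psi_0 = 1 and psi_j the MA(infinity) weights, this gives
  gamma(k) - sum_i phi_i gamma(k-i) = c_k,
  c_k = sigma^2 * sum_{j=k..q} theta_j psi_{j-k}   (c_k = 0 for k > q),
using gamma(-m) = gamma(m).
psi-weights needed (psi_j = theta_j + sum_i phi_i psi_{j-i}):
  psi_1 = theta_1 + phi_1 = 0.374 + (-0.481) = -0.107
Right-hand sides:
  c_0 = sigma^2 (1 + theta_1 psi_1) = 2 * (1 + (0.374)(-0.107)) = 2 * 0.959982 = 1.919964
  c_1 = sigma^2 theta_1 = 2 * (0.374) = 0.748
  c_2 = 0
Equations for k = 0 and k = 1 (AR order 1):
  gamma(0) = phi_1 gamma(1) + c_0
  gamma(1) = phi_1 gamma(0) + c_1
Substituting the second into the first: gamma(0) (1 - phi_1^2) = c_0 + phi_1 c_1, so
  gamma(0) = (c_0 + phi_1 c_1) / (1 - phi_1^2) = (1.919964 + (-0.481)(0.748)) / (1 - (-0.481)^2) = 1.560176 / 0.768639 = 2.02979.
  gamma(1) = phi_1 gamma(0) + c_1 = (-0.481)(2.02979) + (0.748) = -0.228329.
Therefore gamma(1) = -0.2283 (to 4 decimal places).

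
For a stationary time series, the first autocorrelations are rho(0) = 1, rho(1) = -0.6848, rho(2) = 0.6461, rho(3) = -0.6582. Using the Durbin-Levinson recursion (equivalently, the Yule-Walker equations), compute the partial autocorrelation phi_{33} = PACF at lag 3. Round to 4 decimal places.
\phi_{33} = -0.2858

The PACF at lag k is phi_{kk}, the last component of the solution
to the Yule-Walker system G_k phi = r_k where
  (G_k)_{ij} = rho(|i - j|), (r_k)_i = rho(i), i,j = 1..k.
Equivalently, Durbin-Levinson gives phi_{kk} iteratively:
  phi_{11} = rho(1)
  phi_{kk} = [rho(k) - sum_{j=1..k-1} phi_{k-1,j} rho(k-j)]
            / [1 - sum_{j=1..k-1} phi_{k-1,j} rho(j)],
  phi_{k,j} = phi_{k-1,j} - phi_{kk} phi_{k-1,k-j},  j = 1..k-1.
Step k = 1:
  phi_11 = rho(1) = -0.6848.
Step k = 2:
  phi_22 = [rho(2) - phi_11 rho(1)] / [1 - phi_11 rho(1)] = [0.6461 - (-0.6848)(-0.6848)] / [1 - (-0.6848)(-0.6848)]
         = 0.17714896 / 0.53104896 = 0.333583.
  Update: phi_21 = phi_11 - phi_22 phi_11 = -0.6848 - (0.333583)(-0.6848) = -0.456362.
Step k = 3:
  phi_33 = [rho(3) - phi_21 rho(2) - phi_22 rho(1)] / [1 - phi_21 rho(1) - phi_22 rho(2)]
    numerator   = -0.6582 - (-0.456362)(0.6461) - (0.333583)(-0.6848) = -0.13490661
    denominator = 1 - (-0.456362)(-0.6848) - (0.333583)(0.6461) = 0.47195506
  phi_33 = -0.13490661 / 0.47195506 = -0.2858.
Therefore phi_{33} = -0.2858.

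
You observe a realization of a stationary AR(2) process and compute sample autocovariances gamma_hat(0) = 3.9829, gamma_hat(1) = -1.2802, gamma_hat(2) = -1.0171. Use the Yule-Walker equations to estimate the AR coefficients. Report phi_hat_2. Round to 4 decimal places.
\hat\phi_{2} = -0.4000

The Yule-Walker equations for an AR(p) process read, in matrix form,
  Gamma_p phi = r_p,   with   (Gamma_p)_{ij} = gamma(|i - j|),
                       (r_p)_i = gamma(i),   i,j = 1..p.
Substitute the sample gammas (Toeplitz matrix and right-hand side of size 2):
  Gamma_p = [[3.9829, -1.2802], [-1.2802, 3.9829]]
  r_p     = [-1.2802, -1.0171]
Written out:
  3.9829 phi_1 - 1.2802 phi_2 = -1.2802
  -1.2802 phi_1 + 3.9829 phi_2 = -1.0171
Solve by Cramer's rule:
  det = gamma(0)^2 - gamma(1)^2 = (3.9829)^2 - (-1.2802)^2 = 15.86349241 - 1.63891204 = 14.22458037
  phi_hat_1 = [gamma(1) gamma(0) - gamma(1) gamma(2)] / det = [(-1.2802)(3.9829) - (-1.2802)(-1.0171)] / 14.22458037 = -6.401 / 14.22458037 = -0.45
  phi_hat_2 = [gamma(0) gamma(2) - gamma(1)^2] / det = [(3.9829)(-1.0171) - (-1.2802)^2] / 14.22458037 = -5.68991963 / 14.22458037 = -0.4
So phi_hat = [-0.4500, -0.4000].
Therefore phi_hat_2 = -0.4000.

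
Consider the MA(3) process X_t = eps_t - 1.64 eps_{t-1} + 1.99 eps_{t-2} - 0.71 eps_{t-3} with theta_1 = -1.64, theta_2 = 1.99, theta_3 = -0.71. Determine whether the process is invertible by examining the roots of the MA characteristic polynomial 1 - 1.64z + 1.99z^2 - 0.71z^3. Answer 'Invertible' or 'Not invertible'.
\text{Not invertible}

The MA(q) characteristic polynomial is P(z) = 1 - 1.64z + 1.99z^2 - 0.71z^3.
Invertibility requires all roots to lie outside the unit circle, i.e. |z| > 1 for every root.
Degree 3: look for a simple real root z0 first, then factor out (1 - z/z0) and solve the remaining quadratic.
Testing z0 = 2: P(2) = 1 + (-1.64)(2) + (1.99)(2)^2 + (-0.71)(2)^3
  = 1 + (-3.28) + (7.96) + (-5.68) = 0.  So z_0 = 2 is a root, |z_0| = 2.
Divide out the factor (1 - 0.5 z) = (1 - z/z0) (since 1/z0 = 0.5):
  P(z) = (1 - 0.5 z)(1 + (-1.14) z + (1.42) z^2)
  [check: z-coef -1.14 - (0.5) = -1.64; z^2-coef 1.42 - (0.5)(-1.14) = 1.99; z^3-coef -(0.5)(1.42) = -0.71.]
Remaining roots from the quadratic factor 1 + (-1.14) z + (1.42) z^2:
  Set 1 + (-1.14) z + (1.42) z^2 = 0, i.e. a z^2 + b z + c = 0 with a = 1.42, b = -1.14, c = 1.
  Discriminant D = b^2 - 4ac = (-1.14)^2 - 4*(1.42)*1 = 1.2996 - (5.68) = -4.3804.
  D < 0, so the roots are the complex-conjugate pair z = (-b +/- i sqrt(-D)) / (2a) = 0.4014 +/- 0.737i.
  For a conjugate pair |z|^2 = z * conj(z) = (product of roots) = c/a = 1/(1.42) = 0.704225, so |z| = sqrt(0.704225) = 0.8392 for both roots.
Moduli of all roots: 2.0000, 0.8392, 0.8392.
All moduli strictly greater than 1? No.
Verdict: Not invertible.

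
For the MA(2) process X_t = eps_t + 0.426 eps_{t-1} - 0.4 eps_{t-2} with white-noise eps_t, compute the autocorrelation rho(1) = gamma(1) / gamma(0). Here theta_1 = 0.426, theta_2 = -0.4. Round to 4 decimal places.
\rho(1) = 0.1905

For an MA(q) process with theta_0 = 1, the autocovariance is
  gamma(k) = sigma^2 * sum_{i=0..q-k} theta_i * theta_{i+k},
and rho(k) = gamma(k) / gamma(0). Sigma^2 cancels.
  numerator   = (1)*(0.426) + (0.426)*(-0.4) = 0.2556.
  denominator = (1)^2 + (0.426)^2 + (-0.4)^2 = 1.341476.
  rho(1) = 0.2556 / 1.341476 = 0.1905.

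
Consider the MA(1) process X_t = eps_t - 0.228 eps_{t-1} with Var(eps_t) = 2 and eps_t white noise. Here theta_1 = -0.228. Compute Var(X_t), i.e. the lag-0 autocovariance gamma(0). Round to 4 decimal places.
\gamma(0) = 2.1040

For an MA(q) process X_t = eps_t + sum_i theta_i eps_{t-i} with
Var(eps_t) = sigma^2, the variance is
  gamma(0) = sigma^2 * (1 + sum_i theta_i^2).
  sum_i theta_i^2 = (-0.228)^2 = 0.051984.
  gamma(0) = 2 * (1 + 0.051984) = 2 * 1.051984 = 2.103968, which rounds to 2.1040.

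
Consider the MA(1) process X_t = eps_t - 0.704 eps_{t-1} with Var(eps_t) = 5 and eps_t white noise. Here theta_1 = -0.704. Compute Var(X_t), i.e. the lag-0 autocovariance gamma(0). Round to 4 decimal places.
\gamma(0) = 7.4781

For an MA(q) process X_t = eps_t + sum_i theta_i eps_{t-i} with
Var(eps_t) = sigma^2, the variance is
  gamma(0) = sigma^2 * (1 + sum_i theta_i^2).
  sum_i theta_i^2 = (-0.704)^2 = 0.495616.
  gamma(0) = 5 * (1 + 0.495616) = 5 * 1.495616 = 7.47808, which rounds to 7.4781.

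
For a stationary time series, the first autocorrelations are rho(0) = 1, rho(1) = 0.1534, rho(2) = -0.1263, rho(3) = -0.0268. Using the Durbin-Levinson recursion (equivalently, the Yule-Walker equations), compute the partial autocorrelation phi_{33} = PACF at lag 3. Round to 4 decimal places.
\phi_{33} = 0.0200

The PACF at lag k is phi_{kk}, the last component of the solution
to the Yule-Walker system G_k phi = r_k where
  (G_k)_{ij} = rho(|i - j|), (r_k)_i = rho(i), i,j = 1..k.
Equivalently, Durbin-Levinson gives phi_{kk} iteratively:
  phi_{11} = rho(1)
  phi_{kk} = [rho(k) - sum_{j=1..k-1} phi_{k-1,j} rho(k-j)]
            / [1 - sum_{j=1..k-1} phi_{k-1,j} rho(j)],
  phi_{k,j} = phi_{k-1,j} - phi_{kk} phi_{k-1,k-j},  j = 1..k-1.
Step k = 1:
  phi_11 = rho(1) = 0.1534.
Step k = 2:
  phi_22 = [rho(2) - phi_11 rho(1)] / [1 - phi_11 rho(1)] = [-0.1263 - (0.1534)(0.1534)] / [1 - (0.1534)(0.1534)]
         = -0.14983156 / 0.97646844 = -0.153442.
  Update: phi_21 = phi_11 - phi_22 phi_11 = 0.1534 - (-0.153442)(0.1534) = 0.176938.
Step k = 3:
  phi_33 = [rho(3) - phi_21 rho(2) - phi_22 rho(1)] / [1 - phi_21 rho(1) - phi_22 rho(2)]
    numerator   = -0.0268 - (0.176938)(-0.1263) - (-0.153442)(0.1534) = 0.01908532
    denominator = 1 - (0.176938)(0.1534) - (-0.153442)(-0.1263) = 0.95347794
  phi_33 = 0.01908532 / 0.95347794 = 0.02.
Therefore phi_{33} = 0.0200.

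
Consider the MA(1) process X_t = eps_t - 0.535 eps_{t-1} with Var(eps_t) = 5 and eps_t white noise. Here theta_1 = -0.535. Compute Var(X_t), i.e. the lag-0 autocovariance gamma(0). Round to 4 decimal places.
\gamma(0) = 6.4311

For an MA(q) process X_t = eps_t + sum_i theta_i eps_{t-i} with
Var(eps_t) = sigma^2, the variance is
  gamma(0) = sigma^2 * (1 + sum_i theta_i^2).
  sum_i theta_i^2 = (-0.535)^2 = 0.286225.
  gamma(0) = 5 * (1 + 0.286225) = 5 * 1.286225 = 6.431125, which rounds to 6.4311.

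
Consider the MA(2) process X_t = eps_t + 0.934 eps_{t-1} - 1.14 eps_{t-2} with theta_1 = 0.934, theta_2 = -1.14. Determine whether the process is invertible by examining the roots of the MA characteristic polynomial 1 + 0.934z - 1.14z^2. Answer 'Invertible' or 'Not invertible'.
\text{Not invertible}

The MA(q) characteristic polynomial is P(z) = 1 + 0.934z - 1.14z^2.
Invertibility requires all roots to lie outside the unit circle, i.e. |z| > 1 for every root.
Set 1 + (0.934) z + (-1.14) z^2 = 0, i.e. a z^2 + b z + c = 0 with a = -1.14, b = 0.934, c = 1.
Discriminant D = b^2 - 4ac = (0.934)^2 - 4*(-1.14)*1 = 0.872356 - (-4.56) = 5.432356.
D >= 0, so the roots are real: z = (-b +/- sqrt(D)) / (2a) = (-0.934 +/- 2.330742) / (-2.28).
  z_1 = (-0.934 + 2.330742) / (-2.28) = -0.6126,   |z_1| = 0.6126.
  z_2 = (-0.934 - 2.330742) / (-2.28) = 1.4319,   |z_2| = 1.4319.
Moduli of all roots: 0.6126, 1.4319.
All moduli strictly greater than 1? No.
Verdict: Not invertible.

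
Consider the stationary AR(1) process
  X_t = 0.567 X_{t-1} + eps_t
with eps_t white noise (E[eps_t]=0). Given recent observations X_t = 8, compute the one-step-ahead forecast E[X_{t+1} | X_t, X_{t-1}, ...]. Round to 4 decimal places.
E[X_{t+1} \mid \mathcal F_t] = 4.5360

For an AR(p) model X_t = c + sum_i phi_i X_{t-i} + eps_t, the
one-step-ahead conditional mean is
  E[X_{t+1} | X_t, ...] = c + sum_i phi_i X_{t+1-i}.
Substitute known values:
  E[X_{t+1} | ...] = (0.567) * (8)
                   = 4.5360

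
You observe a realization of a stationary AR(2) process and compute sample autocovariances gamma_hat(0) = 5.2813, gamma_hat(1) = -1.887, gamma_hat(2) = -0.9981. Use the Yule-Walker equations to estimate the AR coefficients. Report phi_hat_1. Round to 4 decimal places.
\hat\phi_{1} = -0.4870

The Yule-Walker equations for an AR(p) process read, in matrix form,
  Gamma_p phi = r_p,   with   (Gamma_p)_{ij} = gamma(|i - j|),
                       (r_p)_i = gamma(i),   i,j = 1..p.
Substitute the sample gammas (Toeplitz matrix and right-hand side of size 2):
  Gamma_p = [[5.2813, -1.887], [-1.887, 5.2813]]
  r_p     = [-1.887, -0.9981]
Written out:
  5.2813 phi_1 - 1.887 phi_2 = -1.887
  -1.887 phi_1 + 5.2813 phi_2 = -0.9981
Solve by Cramer's rule:
  det = gamma(0)^2 - gamma(1)^2 = (5.2813)^2 - (-1.887)^2 = 27.89212969 - 3.560769 = 24.33136069
  phi_hat_1 = [gamma(1) gamma(0) - gamma(1) gamma(2)] / det = [(-1.887)(5.2813) - (-1.887)(-0.9981)] / 24.33136069 = -11.8492278 / 24.33136069 = -0.487
  phi_hat_2 = [gamma(0) gamma(2) - gamma(1)^2] / det = [(5.2813)(-0.9981) - (-1.887)^2] / 24.33136069 = -8.83203453 / 24.33136069 = -0.363
So phi_hat = [-0.4870, -0.3630].
Therefore phi_hat_1 = -0.4870.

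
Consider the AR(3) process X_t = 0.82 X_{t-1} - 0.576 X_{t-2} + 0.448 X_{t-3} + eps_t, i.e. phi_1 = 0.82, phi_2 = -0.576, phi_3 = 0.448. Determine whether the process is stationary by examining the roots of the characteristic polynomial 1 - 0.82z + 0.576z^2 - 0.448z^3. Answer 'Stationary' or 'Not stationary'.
\text{Stationary}

The AR(p) characteristic polynomial is P(z) = 1 - 0.82z + 0.576z^2 - 0.448z^3.
Stationarity requires all roots to lie outside the unit circle, i.e. |z| > 1 for every root.
Degree 3: look for a simple real root z0 first, then factor out (1 - z/z0) and solve the remaining quadratic.
Testing z0 = 1.25: P(1.25) = 1 + (-0.82)(1.25) + (0.576)(1.25)^2 + (-0.448)(1.25)^3
  = 1 + (-1.025) + (0.9) + (-0.875) = 0.  So z_0 = 1.25 is a root, |z_0| = 1.25.
Divide out the factor (1 - 0.8 z) = (1 - z/z0) (since 1/z0 = 0.8):
  P(z) = (1 - 0.8 z)(1 + (-0.02) z + (0.56) z^2)
  [check: z-coef -0.02 - (0.8) = -0.82; z^2-coef 0.56 - (0.8)(-0.02) = 0.576; z^3-coef -(0.8)(0.56) = -0.448.]
Remaining roots from the quadratic factor 1 + (-0.02) z + (0.56) z^2:
  Set 1 + (-0.02) z + (0.56) z^2 = 0, i.e. a z^2 + b z + c = 0 with a = 0.56, b = -0.02, c = 1.
  Discriminant D = b^2 - 4ac = (-0.02)^2 - 4*(0.56)*1 = 0.0004 - (2.24) = -2.2396.
  D < 0, so the roots are the complex-conjugate pair z = (-b +/- i sqrt(-D)) / (2a) = 0.0179 +/- 1.3362i.
  For a conjugate pair |z|^2 = z * conj(z) = (product of roots) = c/a = 1/(0.56) = 1.785714, so |z| = sqrt(1.785714) = 1.3363 for both roots.
Moduli of all roots: 1.2500, 1.3363, 1.3363.
All moduli strictly greater than 1? Yes.
Verdict: Stationary.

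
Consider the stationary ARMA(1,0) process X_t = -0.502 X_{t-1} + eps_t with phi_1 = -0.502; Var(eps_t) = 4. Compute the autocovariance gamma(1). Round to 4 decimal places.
\gamma(1) = -2.6845

Multiply the model equation by X_{t-k} and take expectations. With theta_0 = psi_0 = 1 and psi_j the MA(infinity) weights, this gives
  gamma(k) - sum_i phi_i gamma(k-i) = c_k,
  c_k = sigma^2 * sum_{j=k..q} theta_j psi_{j-k}   (c_k = 0 for k > q),
using gamma(-m) = gamma(m).
Pure AR (q = 0): c_0 = sigma^2 = 4, c_k = 0 for k >= 1.
Equations for k = 0 and k = 1 (AR order 1):
  gamma(0) = phi_1 gamma(1) + c_0
  gamma(1) = phi_1 gamma(0) + c_1
Substituting the second into the first: gamma(0) (1 - phi_1^2) = c_0 + phi_1 c_1, so
  gamma(0) = c_0 / (1 - phi_1^2) = 4 / (1 - (-0.502)^2) = 4 / 0.747996 = 5.347622.
  gamma(1) = phi_1 gamma(0) = (-0.502)(5.347622) = -2.684506.
Therefore gamma(1) = -2.6845 (to 4 decimal places).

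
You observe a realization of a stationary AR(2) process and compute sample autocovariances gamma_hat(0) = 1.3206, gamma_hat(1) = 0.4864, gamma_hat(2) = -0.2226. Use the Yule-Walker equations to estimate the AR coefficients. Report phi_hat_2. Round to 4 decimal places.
\hat\phi_{2} = -0.3520

The Yule-Walker equations for an AR(p) process read, in matrix form,
  Gamma_p phi = r_p,   with   (Gamma_p)_{ij} = gamma(|i - j|),
                       (r_p)_i = gamma(i),   i,j = 1..p.
Substitute the sample gammas (Toeplitz matrix and right-hand side of size 2):
  Gamma_p = [[1.3206, 0.4864], [0.4864, 1.3206]]
  r_p     = [0.4864, -0.2226]
Written out:
  1.3206 phi_1 + 0.4864 phi_2 = 0.4864
  0.4864 phi_1 + 1.3206 phi_2 = -0.2226
Solve by Cramer's rule:
  det = gamma(0)^2 - gamma(1)^2 = (1.3206)^2 - (0.4864)^2 = 1.74398436 - 0.23658496 = 1.5073994
  phi_hat_1 = [gamma(1) gamma(0) - gamma(1) gamma(2)] / det = [(0.4864)(1.3206) - (0.4864)(-0.2226)] / 1.5073994 = 0.75061248 / 1.5073994 = 0.498
  phi_hat_2 = [gamma(0) gamma(2) - gamma(1)^2] / det = [(1.3206)(-0.2226) - (0.4864)^2] / 1.5073994 = -0.53055052 / 1.5073994 = -0.352
So phi_hat = [0.4980, -0.3520].
Therefore phi_hat_2 = -0.3520.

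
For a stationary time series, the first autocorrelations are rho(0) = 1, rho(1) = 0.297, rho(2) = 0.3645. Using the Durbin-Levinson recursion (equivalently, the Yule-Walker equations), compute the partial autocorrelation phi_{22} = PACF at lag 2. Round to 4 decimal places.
\phi_{22} = 0.3030

The PACF at lag k is phi_{kk}, the last component of the solution
to the Yule-Walker system G_k phi = r_k where
  (G_k)_{ij} = rho(|i - j|), (r_k)_i = rho(i), i,j = 1..k.
Equivalently, Durbin-Levinson gives phi_{kk} iteratively:
  phi_{11} = rho(1)
  phi_{kk} = [rho(k) - sum_{j=1..k-1} phi_{k-1,j} rho(k-j)]
            / [1 - sum_{j=1..k-1} phi_{k-1,j} rho(j)],
  phi_{k,j} = phi_{k-1,j} - phi_{kk} phi_{k-1,k-j},  j = 1..k-1.
Step k = 1:
  phi_11 = rho(1) = 0.297.
Step k = 2:
  phi_22 = [rho(2) - phi_11 rho(1)] / [1 - phi_11 rho(1)] = [0.3645 - (0.297)(0.297)] / [1 - (0.297)(0.297)]
         = 0.276291 / 0.911791 = 0.303.
Therefore phi_{22} = 0.3030.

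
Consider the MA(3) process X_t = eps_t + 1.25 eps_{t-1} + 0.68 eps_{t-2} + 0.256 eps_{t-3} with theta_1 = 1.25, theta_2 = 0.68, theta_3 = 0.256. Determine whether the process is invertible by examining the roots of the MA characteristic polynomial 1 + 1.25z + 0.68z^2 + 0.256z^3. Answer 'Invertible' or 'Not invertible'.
\text{Invertible}

The MA(q) characteristic polynomial is P(z) = 1 + 1.25z + 0.68z^2 + 0.256z^3.
Invertibility requires all roots to lie outside the unit circle, i.e. |z| > 1 for every root.
Degree 3: look for a simple real root z0 first, then factor out (1 - z/z0) and solve the remaining quadratic.
Testing z0 = -1.25: P(-1.25) = 1 + (1.25)(-1.25) + (0.68)(-1.25)^2 + (0.256)(-1.25)^3
  = 1 + (-1.5625) + (1.0625) + (-0.5) = 0.  So z_0 = -1.25 is a root, |z_0| = 1.25.
Divide out the factor (1 + 0.8 z) = (1 - z/z0) (since 1/z0 = -0.8):
  P(z) = (1 + 0.8 z)(1 + (0.45) z + (0.32) z^2)
  [check: z-coef 0.45 - (-0.8) = 1.25; z^2-coef 0.32 - (-0.8)(0.45) = 0.68; z^3-coef -(-0.8)(0.32) = 0.256.]
Remaining roots from the quadratic factor 1 + (0.45) z + (0.32) z^2:
  Set 1 + (0.45) z + (0.32) z^2 = 0, i.e. a z^2 + b z + c = 0 with a = 0.32, b = 0.45, c = 1.
  Discriminant D = b^2 - 4ac = (0.45)^2 - 4*(0.32)*1 = 0.2025 - (1.28) = -1.0775.
  D < 0, so the roots are the complex-conjugate pair z = (-b +/- i sqrt(-D)) / (2a) = -0.7031 +/- 1.6219i.
  For a conjugate pair |z|^2 = z * conj(z) = (product of roots) = c/a = 1/(0.32) = 3.125, so |z| = sqrt(3.125) = 1.7678 for both roots.
Moduli of all roots: 1.2500, 1.7678, 1.7678.
All moduli strictly greater than 1? Yes.
Verdict: Invertible.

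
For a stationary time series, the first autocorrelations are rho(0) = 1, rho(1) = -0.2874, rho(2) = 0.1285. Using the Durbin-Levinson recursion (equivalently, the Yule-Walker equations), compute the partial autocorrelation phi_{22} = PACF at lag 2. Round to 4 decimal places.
\phi_{22} = 0.0500

The PACF at lag k is phi_{kk}, the last component of the solution
to the Yule-Walker system G_k phi = r_k where
  (G_k)_{ij} = rho(|i - j|), (r_k)_i = rho(i), i,j = 1..k.
Equivalently, Durbin-Levinson gives phi_{kk} iteratively:
  phi_{11} = rho(1)
  phi_{kk} = [rho(k) - sum_{j=1..k-1} phi_{k-1,j} rho(k-j)]
            / [1 - sum_{j=1..k-1} phi_{k-1,j} rho(j)],
  phi_{k,j} = phi_{k-1,j} - phi_{kk} phi_{k-1,k-j},  j = 1..k-1.
Step k = 1:
  phi_11 = rho(1) = -0.2874.
Step k = 2:
  phi_22 = [rho(2) - phi_11 rho(1)] / [1 - phi_11 rho(1)] = [0.1285 - (-0.2874)(-0.2874)] / [1 - (-0.2874)(-0.2874)]
         = 0.04590124 / 0.91740124 = 0.05.
Therefore phi_{22} = 0.0500.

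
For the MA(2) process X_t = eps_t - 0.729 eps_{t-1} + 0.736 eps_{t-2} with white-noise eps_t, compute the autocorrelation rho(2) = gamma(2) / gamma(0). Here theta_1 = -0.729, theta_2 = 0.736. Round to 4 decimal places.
\rho(2) = 0.3550

For an MA(q) process with theta_0 = 1, the autocovariance is
  gamma(k) = sigma^2 * sum_{i=0..q-k} theta_i * theta_{i+k},
and rho(k) = gamma(k) / gamma(0). Sigma^2 cancels.
  numerator   = (1)*(0.736) = 0.736.
  denominator = (1)^2 + (-0.729)^2 + (0.736)^2 = 2.073137.
  rho(2) = 0.736 / 2.073137 = 0.3550.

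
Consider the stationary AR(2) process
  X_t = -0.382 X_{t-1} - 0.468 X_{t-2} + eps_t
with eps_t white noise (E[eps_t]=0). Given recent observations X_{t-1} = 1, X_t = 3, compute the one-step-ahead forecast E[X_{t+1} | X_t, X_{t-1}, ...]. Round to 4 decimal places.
E[X_{t+1} \mid \mathcal F_t] = -1.6140

For an AR(p) model X_t = c + sum_i phi_i X_{t-i} + eps_t, the
one-step-ahead conditional mean is
  E[X_{t+1} | X_t, ...] = c + sum_i phi_i X_{t+1-i}.
Substitute known values:
  E[X_{t+1} | ...] = (-0.382) * (3) + (-0.468) * (1)
                   = -1.6140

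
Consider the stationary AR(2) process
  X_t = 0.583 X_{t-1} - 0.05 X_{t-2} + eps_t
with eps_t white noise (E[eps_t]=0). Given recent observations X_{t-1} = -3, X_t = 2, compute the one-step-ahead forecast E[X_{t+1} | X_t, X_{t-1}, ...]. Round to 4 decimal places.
E[X_{t+1} \mid \mathcal F_t] = 1.3160

For an AR(p) model X_t = c + sum_i phi_i X_{t-i} + eps_t, the
one-step-ahead conditional mean is
  E[X_{t+1} | X_t, ...] = c + sum_i phi_i X_{t+1-i}.
Substitute known values:
  E[X_{t+1} | ...] = (0.583) * (2) + (-0.05) * (-3)
                   = 1.3160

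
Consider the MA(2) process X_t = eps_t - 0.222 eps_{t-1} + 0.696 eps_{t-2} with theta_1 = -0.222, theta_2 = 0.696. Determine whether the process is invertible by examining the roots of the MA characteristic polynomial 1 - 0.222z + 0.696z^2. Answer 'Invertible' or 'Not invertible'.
\text{Invertible}

The MA(q) characteristic polynomial is P(z) = 1 - 0.222z + 0.696z^2.
Invertibility requires all roots to lie outside the unit circle, i.e. |z| > 1 for every root.
Set 1 + (-0.222) z + (0.696) z^2 = 0, i.e. a z^2 + b z + c = 0 with a = 0.696, b = -0.222, c = 1.
Discriminant D = b^2 - 4ac = (-0.222)^2 - 4*(0.696)*1 = 0.049284 - (2.784) = -2.734716.
D < 0, so the roots are the complex-conjugate pair z = (-b +/- i sqrt(-D)) / (2a) = 0.1595 +/- 1.188i.
For a conjugate pair |z|^2 = z * conj(z) = (product of roots) = c/a = 1/(0.696) = 1.436782, so |z| = sqrt(1.436782) = 1.1987 for both roots.
Moduli of all roots: 1.1987, 1.1987.
All moduli strictly greater than 1? Yes.
Verdict: Invertible.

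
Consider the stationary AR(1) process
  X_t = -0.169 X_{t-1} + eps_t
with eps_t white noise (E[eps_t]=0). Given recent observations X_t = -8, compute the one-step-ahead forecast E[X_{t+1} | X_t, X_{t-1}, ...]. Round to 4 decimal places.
E[X_{t+1} \mid \mathcal F_t] = 1.3520

For an AR(p) model X_t = c + sum_i phi_i X_{t-i} + eps_t, the
one-step-ahead conditional mean is
  E[X_{t+1} | X_t, ...] = c + sum_i phi_i X_{t+1-i}.
Substitute known values:
  E[X_{t+1} | ...] = (-0.169) * (-8)
                   = 1.3520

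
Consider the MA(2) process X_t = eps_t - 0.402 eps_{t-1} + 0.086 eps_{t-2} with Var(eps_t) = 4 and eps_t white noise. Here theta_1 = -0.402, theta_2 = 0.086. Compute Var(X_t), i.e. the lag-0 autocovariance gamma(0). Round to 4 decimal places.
\gamma(0) = 4.6760

For an MA(q) process X_t = eps_t + sum_i theta_i eps_{t-i} with
Var(eps_t) = sigma^2, the variance is
  gamma(0) = sigma^2 * (1 + sum_i theta_i^2).
  sum_i theta_i^2 = (-0.402)^2 + (0.086)^2 = 0.161604 + 0.007396 = 0.169.
  gamma(0) = 4 * (1 + 0.169) = 4 * 1.169 = 4.676, which rounds to 4.6760.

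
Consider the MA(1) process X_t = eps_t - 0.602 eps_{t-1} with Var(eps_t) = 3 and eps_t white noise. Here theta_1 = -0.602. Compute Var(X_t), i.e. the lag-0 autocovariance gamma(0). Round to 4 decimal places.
\gamma(0) = 4.0872

For an MA(q) process X_t = eps_t + sum_i theta_i eps_{t-i} with
Var(eps_t) = sigma^2, the variance is
  gamma(0) = sigma^2 * (1 + sum_i theta_i^2).
  sum_i theta_i^2 = (-0.602)^2 = 0.362404.
  gamma(0) = 3 * (1 + 0.362404) = 3 * 1.362404 = 4.087212, which rounds to 4.0872.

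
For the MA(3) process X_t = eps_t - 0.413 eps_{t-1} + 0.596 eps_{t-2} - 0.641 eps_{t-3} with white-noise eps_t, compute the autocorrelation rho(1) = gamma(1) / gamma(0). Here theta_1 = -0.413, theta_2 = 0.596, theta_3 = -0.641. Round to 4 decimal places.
\rho(1) = -0.5376

For an MA(q) process with theta_0 = 1, the autocovariance is
  gamma(k) = sigma^2 * sum_{i=0..q-k} theta_i * theta_{i+k},
and rho(k) = gamma(k) / gamma(0). Sigma^2 cancels.
  numerator   = (1)*(-0.413) + (-0.413)*(0.596) + (0.596)*(-0.641) = -1.041184.
  denominator = (1)^2 + (-0.413)^2 + (0.596)^2 + (-0.641)^2 = 1.936666.
  rho(1) = -1.041184 / 1.936666 = -0.5376.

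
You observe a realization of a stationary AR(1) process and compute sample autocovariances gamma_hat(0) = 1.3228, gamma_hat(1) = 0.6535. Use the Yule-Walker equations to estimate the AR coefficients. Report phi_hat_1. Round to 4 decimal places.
\hat\phi_{1} = 0.4940

The Yule-Walker equations for an AR(p) process read, in matrix form,
  Gamma_p phi = r_p,   with   (Gamma_p)_{ij} = gamma(|i - j|),
                       (r_p)_i = gamma(i),   i,j = 1..p.
Substitute the sample gammas (Toeplitz matrix and right-hand side of size 1):
  Gamma_p = [[1.3228]]
  r_p     = [0.6535]
With p = 1 this is the single equation gamma(0) phi_1 = gamma(1):
  phi_hat_1 = gamma(1) / gamma(0) = 0.6535 / 1.3228 = 0.4940.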